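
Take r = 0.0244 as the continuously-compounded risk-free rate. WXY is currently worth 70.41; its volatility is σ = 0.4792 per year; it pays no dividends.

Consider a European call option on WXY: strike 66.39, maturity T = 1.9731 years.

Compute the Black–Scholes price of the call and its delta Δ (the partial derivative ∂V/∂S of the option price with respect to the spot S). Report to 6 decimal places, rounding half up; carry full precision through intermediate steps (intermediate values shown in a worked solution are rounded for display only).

σ√T = 0.4792·√1.9731 = 0.673118
d₁ = (ln(S/K) + (r+σ²/2)T) / (σ√T) = (ln(70.41/66.39) + (0.0244+0.4792²/2)·1.9731) / 0.673118 = (0.058789 + 0.274688) / 0.673118 = 0.495421
d₂ = d₁ − σ√T = 0.495421 − 0.673118 = -0.177698
e^{−rT} = 0.952997
N(d₁) = 0.689848,  N(d₂) = 0.429480
Call price V = S·N(d₁) − K·e^{−rT}·N(d₂) = 48.572221 − 27.172981 = 21.399241
Δ = N(d₁) = 0.689848

price = 21.399241
Δ = 0.689848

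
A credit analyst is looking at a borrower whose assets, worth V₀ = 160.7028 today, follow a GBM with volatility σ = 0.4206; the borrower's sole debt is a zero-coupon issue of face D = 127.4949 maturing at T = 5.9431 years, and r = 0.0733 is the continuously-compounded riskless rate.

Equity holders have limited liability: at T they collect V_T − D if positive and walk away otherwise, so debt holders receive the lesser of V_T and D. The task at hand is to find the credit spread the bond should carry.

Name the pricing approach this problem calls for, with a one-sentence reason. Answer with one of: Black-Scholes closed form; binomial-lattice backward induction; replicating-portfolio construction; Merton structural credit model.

framework: Merton structural credit model

Key observation: the asked-for credit quantity lives on the firm's capital structure — asset value, asset volatility, debt face 127.4949 — which is the structural model's domain.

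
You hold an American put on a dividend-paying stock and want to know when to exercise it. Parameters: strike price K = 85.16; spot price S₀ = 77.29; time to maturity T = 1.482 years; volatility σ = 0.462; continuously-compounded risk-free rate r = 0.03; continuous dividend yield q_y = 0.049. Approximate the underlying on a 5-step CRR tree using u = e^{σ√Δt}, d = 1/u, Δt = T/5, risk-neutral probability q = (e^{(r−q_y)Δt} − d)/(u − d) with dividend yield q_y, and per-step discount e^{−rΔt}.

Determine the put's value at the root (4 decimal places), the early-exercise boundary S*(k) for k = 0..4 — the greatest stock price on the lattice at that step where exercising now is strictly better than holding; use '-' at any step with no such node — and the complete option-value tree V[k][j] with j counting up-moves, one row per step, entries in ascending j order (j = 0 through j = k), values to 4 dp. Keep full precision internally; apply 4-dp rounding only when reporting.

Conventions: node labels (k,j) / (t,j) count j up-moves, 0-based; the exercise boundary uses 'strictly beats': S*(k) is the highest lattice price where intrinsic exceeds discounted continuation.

Δt=0.29640, u=1.28598, d=0.77761, q=0.42640, disc=e^(-rΔt)=0.99115
k=5 terminal: V=max(K-S,0) → 63.1842 48.8174 25.0582 0.0000 0.0000 0.0000
k=4: j=0 S=28.2605 intr=56.8995 cont=56.5531 V=56.8995[EX]; j=1 S=46.7360 intr=38.4240 cont=38.3440 V=38.4240[EX]; j=2 S=77.2900 intr=7.8700 cont=14.2461 V=14.2461[hold]; j=3 S=127.8189 intr=0.0000 cont=0.0000 V=0.0000[hold]; j=4 S=211.3815 intr=0.0000 cont=0.0000 V=0.0000[hold]  S*(4)=46.7360
k=3: j=0 S=36.3426 intr=48.8174 cont=48.5876 V=48.8174[EX]; j=1 S=60.1018 intr=25.0582 cont=27.8656 V=27.8656[hold]; j=2 S=99.3938 intr=0.0000 cont=8.0992 V=8.0992[hold]; j=3 S=164.3732 intr=0.0000 cont=0.0000 V=0.0000[hold]  S*(3)=36.3426
k=2: j=0 S=46.7360 intr=38.4240 cont=39.5305 V=39.5305[hold]; j=1 S=77.2900 intr=7.8700 cont=19.2651 V=19.2651[hold]; j=2 S=127.8189 intr=0.0000 cont=4.6046 V=4.6046[hold]  S*(2)=-
k=1: j=0 S=60.1018 intr=25.0582 cont=30.6158 V=30.6158[hold]; j=1 S=99.3938 intr=0.0000 cont=12.8986 V=12.8986[hold]  S*(1)=-
k=0: j=0 S=77.2900 intr=7.8700 cont=22.8570 V=22.8570[hold]  S*(0)=-

price = 22.8570
boundary = - - - 36.3426 46.7360
tree:
22.8570
30.6158 12.8986
39.5305 19.2651 4.6046
48.8174 27.8656 8.0992 0.0000
56.8995 38.4240 14.2461 0.0000 0.0000
63.1842 48.8174 25.0582 0.0000 0.0000 0.0000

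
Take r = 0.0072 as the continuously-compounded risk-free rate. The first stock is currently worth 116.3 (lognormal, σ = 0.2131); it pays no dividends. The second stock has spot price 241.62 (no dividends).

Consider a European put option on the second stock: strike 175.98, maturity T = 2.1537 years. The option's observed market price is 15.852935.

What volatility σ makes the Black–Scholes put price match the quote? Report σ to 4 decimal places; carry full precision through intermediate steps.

At σ = 0.3473 the Black–Scholes value reproduces the quote:
σ√T = 0.3473·√2.1537 = 0.509680
d₁ = (ln(S/K) + (r+σ²/2)T) / (σ√T) = (ln(241.62/175.98) + (0.0072+0.3473²/2)·2.1537) / 0.509680 = (0.316996 + 0.145393) / 0.509680 = 0.907215
d₂ = d₁ − σ√T = 0.907215 − 0.509680 = 0.397536
e^{−rT} = 0.984613
N(−d₁) = 0.182146,  N(−d₂) = 0.345486
V = K·e^{−rT}·N(−d₂) − S·N(−d₁) = 59.863168 − 44.010234 = 15.852935 (the observed quote) — the price is monotone increasing in volatility, hence this σ is the only solution

sigma = 0.3473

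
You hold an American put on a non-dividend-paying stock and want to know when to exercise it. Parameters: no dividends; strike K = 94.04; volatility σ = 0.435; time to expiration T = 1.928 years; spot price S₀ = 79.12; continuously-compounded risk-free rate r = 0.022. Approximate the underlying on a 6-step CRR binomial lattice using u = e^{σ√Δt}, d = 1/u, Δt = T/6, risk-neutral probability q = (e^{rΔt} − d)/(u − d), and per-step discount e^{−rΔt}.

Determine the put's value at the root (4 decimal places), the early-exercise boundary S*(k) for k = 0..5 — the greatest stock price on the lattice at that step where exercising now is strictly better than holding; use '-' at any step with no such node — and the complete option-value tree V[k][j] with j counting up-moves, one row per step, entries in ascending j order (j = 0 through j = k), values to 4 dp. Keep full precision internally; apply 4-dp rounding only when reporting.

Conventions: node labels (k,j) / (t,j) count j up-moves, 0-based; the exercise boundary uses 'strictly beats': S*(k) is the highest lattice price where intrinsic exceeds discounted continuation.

Δt=0.32133, u=1.27965, d=0.78146, q=0.45290, disc=e^(-rΔt)=0.99296
k=6 terminal: V=max(K-S,0) → 76.0205 64.5331 45.7224 14.9200 0.0000 0.0000 0.0000
k=5: j=0 S=23.0586 intr=70.9814 cont=70.3189 V=70.9814[EX]; j=1 S=37.7585 intr=56.2815 cont=55.6191 V=56.2815[EX]; j=2 S=61.8295 intr=32.2105 cont=31.5481 V=32.2105[EX]; j=3 S=101.2458 intr=0.0000 cont=8.1052 V=8.1052[hold]; j=4 S=165.7899 intr=0.0000 cont=0.0000 V=0.0000[hold]; j=5 S=271.4810 intr=0.0000 cont=0.0000 V=0.0000[hold]  S*(5)=61.8295
k=4: j=0 S=29.5069 intr=64.5331 cont=63.8706 V=64.5331[EX]; j=1 S=48.3176 intr=45.7224 cont=45.0600 V=45.7224[EX]; j=2 S=79.1200 intr=14.9200 cont=21.1431 V=21.1431[hold]; j=3 S=129.5590 intr=0.0000 cont=4.4031 V=4.4031[hold]; j=4 S=212.1528 intr=0.0000 cont=0.0000 V=0.0000[hold]  S*(4)=48.3176
k=3: j=0 S=37.7585 intr=56.2815 cont=55.6191 V=56.2815[EX]; j=1 S=61.8295 intr=32.2105 cont=34.3467 V=34.3467[hold]; j=2 S=101.2458 intr=0.0000 cont=13.4659 V=13.4659[hold]; j=3 S=165.7899 intr=0.0000 cont=2.3919 V=2.3919[hold]  S*(3)=37.7585
k=2: j=0 S=48.3176 intr=45.7224 cont=46.0206 V=46.0206[hold]; j=1 S=79.1200 intr=14.9200 cont=24.7143 V=24.7143[hold]; j=2 S=129.5590 intr=0.0000 cont=8.3909 V=8.3909[hold]  S*(2)=-
k=1: j=0 S=61.8295 intr=32.2105 cont=36.1147 V=36.1147[hold]; j=1 S=101.2458 intr=0.0000 cont=17.1994 V=17.1994[hold]  S*(1)=-
k=0: j=0 S=79.1200 intr=14.9200 cont=27.3538 V=27.3538[hold]  S*(0)=-

price = 27.3538
boundary = - - - 37.7585 48.3176 61.8295
tree:
27.3538
36.1147 17.1994
46.0206 24.7143 8.3909
56.2815 34.3467 13.4659 2.3919
64.5331 45.7224 21.1431 4.4031 0.0000
70.9814 56.2815 32.2105 8.1052 0.0000 0.0000
76.0205 64.5331 45.7224 14.9200 0.0000 0.0000 0.0000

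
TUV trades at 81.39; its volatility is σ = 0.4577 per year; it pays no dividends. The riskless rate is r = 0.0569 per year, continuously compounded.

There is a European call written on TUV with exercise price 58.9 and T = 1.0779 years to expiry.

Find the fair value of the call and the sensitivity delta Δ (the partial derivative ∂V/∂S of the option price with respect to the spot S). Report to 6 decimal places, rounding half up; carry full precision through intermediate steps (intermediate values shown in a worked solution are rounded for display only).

price = 29.702184
Δ = 0.852509

σ√T = 0.4577·√1.0779 = 0.475193
d₁ = (ln(S/K) + (r+σ²/2)T) / (σ√T) = (ln(81.39/58.9) + (0.0569+0.4577²/2)·1.0779) / 0.475193 = (0.323411 + 0.174237) / 0.475193 = 1.047254
d₂ = d₁ − σ√T = 1.047254 − 0.475193 = 0.572061
e^{−rT} = 0.940510
N(d₁) = 0.852509,  N(d₂) = 0.716360
Call price V = S·N(d₁) − K·e^{−rT}·N(d₂) = 69.385697 − 39.683513 = 29.702184
Δ = N(d₁) = 0.852509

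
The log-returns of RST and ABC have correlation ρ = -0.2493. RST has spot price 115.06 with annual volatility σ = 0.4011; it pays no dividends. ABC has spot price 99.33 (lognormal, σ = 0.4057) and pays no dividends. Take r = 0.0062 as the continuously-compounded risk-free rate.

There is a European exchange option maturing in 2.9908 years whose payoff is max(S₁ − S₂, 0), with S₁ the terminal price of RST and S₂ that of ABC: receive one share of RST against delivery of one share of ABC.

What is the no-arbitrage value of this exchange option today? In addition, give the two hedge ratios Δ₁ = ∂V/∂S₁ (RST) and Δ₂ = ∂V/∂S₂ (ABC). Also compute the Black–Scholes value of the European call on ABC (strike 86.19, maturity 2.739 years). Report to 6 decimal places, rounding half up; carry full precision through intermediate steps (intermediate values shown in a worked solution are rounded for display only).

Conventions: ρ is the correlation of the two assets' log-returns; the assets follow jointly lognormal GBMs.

σ_eff = √(σ₁² + σ₂² − 2ρσ₁σ₂) = √(0.4011² + 0.4057² − 2·-0.2493·0.4011·0.4057) = 0.637659
d₁ = (ln(S₁/S₂) + (q₂ − q₁ + σ_eff²/2)T) / (σ_eff√T) = (ln(115.06/99.33) + (0.0 − 0.0 + 0.203305)·2.9908) / 1.102763 = 0.684689
d₂ = d₁ − σ_eff√T = 0.684689 − 1.102763 = -0.418074
N(d₁) = 0.753230,  N(d₂) = 0.337946
V = S₁·e^{−q₁T}·N(d₁) − S₂·e^{−q₂T}·N(d₂) = 86.666617 − 33.568210 = 53.098407
Δ₁ = e^{−q₁T}·N(d₁) = 0.753230;  Δ₂ = −e^{−q₂T}·N(d₂) = -0.337946
[vanilla: ABC call K=86.19]
σ√T = 0.4057·√2.739 = 0.671430
d₁ = (ln(S/K) + (r+σ²/2)T) / (σ√T) = (ln(99.33/86.19) + (0.0062+0.4057²/2)·2.739) / 0.671430 = (0.141893 + 0.242391) / 0.671430 = 0.572337
d₂ = d₁ − σ√T = 0.572337 − 0.671430 = -0.099093
e^{−rT} = 0.983162
N(d₁) = 0.716453,  N(d₂) = 0.460532
price = S·N(d₁) − K·e^{−rT}·N(d₂) = 71.165303 − 39.024896 = 32.140407

exchange price = 53.098407
Δ1 = 0.753230
Δ2 = -0.337946
price(ABC call K=86.19) = 32.140407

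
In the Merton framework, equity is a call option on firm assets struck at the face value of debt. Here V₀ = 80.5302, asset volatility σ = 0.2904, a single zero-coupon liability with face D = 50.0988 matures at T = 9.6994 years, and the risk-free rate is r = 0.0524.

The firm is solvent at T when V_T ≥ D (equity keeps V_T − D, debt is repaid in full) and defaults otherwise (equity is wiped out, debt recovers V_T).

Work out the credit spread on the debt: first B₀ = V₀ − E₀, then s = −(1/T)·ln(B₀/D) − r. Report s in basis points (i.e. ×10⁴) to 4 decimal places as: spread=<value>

Equity is a call on the firm's assets struck at D = 50.0988:
d₁ = [ln(V₀/D) + (r + σ²/2)T] / (σ√T)
   = [ln(80.5302/50.0988) + (0.0524 + 0.5·0.2904²)·9.6994] / (0.2904·√9.6994)
   = [0.474635 + 0.917234] / 0.904418 = 1.538968
d₂ = d₁ − σ√T = 1.538968 − 0.904418 = 0.634550
N(d₁) = 0.938094,  N(d₂) = 0.737139,  e^(−rT) = 0.601548
E₀ = V₀·N(d₁) − D·e^(−rT)·N(d₂)
   = 80.5302·0.938094 − 50.0988·0.601548·0.737139 = 53.329846
B₀ = V₀ − E₀ = 80.5302 − 53.329846 = 27.200354
spread = −(1/T)·ln(B₀/D) − r = −(1/9.6994)·ln(27.200354/50.0988) − 0.0524 = 0.01056957
in basis points: 0.01056957 × 10⁴ = 105.6957 bp

spread=105.6957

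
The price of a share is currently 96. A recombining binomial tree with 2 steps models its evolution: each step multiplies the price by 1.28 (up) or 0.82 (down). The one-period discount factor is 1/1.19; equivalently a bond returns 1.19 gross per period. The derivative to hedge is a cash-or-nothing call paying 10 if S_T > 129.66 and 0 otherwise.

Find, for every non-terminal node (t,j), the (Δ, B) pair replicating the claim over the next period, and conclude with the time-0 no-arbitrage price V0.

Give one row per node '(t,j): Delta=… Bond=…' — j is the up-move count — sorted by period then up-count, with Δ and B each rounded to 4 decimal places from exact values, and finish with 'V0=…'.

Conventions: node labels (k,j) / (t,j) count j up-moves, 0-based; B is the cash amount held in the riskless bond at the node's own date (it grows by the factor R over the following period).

(0,0): Delta=0.1531 Bond=-10.1253
(1,0): Delta=0.0000 Bond=0.0000
(1,1): Delta=0.1769 Bond=-14.9799
V0=4.5687

Arbitrage-free pricing uses the up-move probability p* = (R−d)/(u−d) = 0.8043, discounting each step at R = 1.19.
Expiry values: V(2,0)=0.0000, V(2,1)=0.0000, V(2,2)=10.0000
Node (1,0) S=78.7200: V=(p*·0.0000+(1−p*)·0.0000)/1.19=0.0000; Δ=(0.0000−0.0000)/(100.7616−64.5504)=0.0000; B=V−Δ·S=0.0000
Node (1,1) S=122.8800: V=(p*·10.0000+(1−p*)·0.0000)/1.19=6.7592; Δ=(10.0000−0.0000)/(157.2864−100.7616)=0.1769; B=V−Δ·S=-14.9799
Node (0,0) S=96.0000: V=(p*·6.7592+(1−p*)·0.0000)/1.19=4.5687; Δ=(6.7592−0.0000)/(122.8800−78.7200)=0.1531; B=V−Δ·S=-10.1253
Sanity check at the root: Δ(0,0)·S0 + B(0,0) reproduces V0 = 4.5687.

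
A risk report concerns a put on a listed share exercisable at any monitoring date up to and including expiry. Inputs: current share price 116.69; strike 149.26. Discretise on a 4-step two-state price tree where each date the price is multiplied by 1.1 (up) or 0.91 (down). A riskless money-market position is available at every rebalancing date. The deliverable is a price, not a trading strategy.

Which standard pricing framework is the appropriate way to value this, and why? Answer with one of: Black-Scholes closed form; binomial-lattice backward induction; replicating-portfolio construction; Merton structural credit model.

framework: binomial-lattice backward induction

Key observation: the defining feature is the embedded early-exercise option across 4 discrete dates on the spot-116.69 tree; pricing the strike-149.26 put means working backward with an exercise test at every node.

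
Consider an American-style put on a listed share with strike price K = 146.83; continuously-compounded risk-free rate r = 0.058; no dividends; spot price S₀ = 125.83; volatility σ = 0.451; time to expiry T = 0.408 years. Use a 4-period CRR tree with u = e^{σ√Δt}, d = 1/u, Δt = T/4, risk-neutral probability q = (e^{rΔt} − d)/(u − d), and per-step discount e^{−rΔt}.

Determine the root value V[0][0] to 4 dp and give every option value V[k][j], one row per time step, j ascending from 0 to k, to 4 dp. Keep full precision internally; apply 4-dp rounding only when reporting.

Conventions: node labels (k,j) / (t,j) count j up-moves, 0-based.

Δt=0.10200, u=1.15493, d=0.86585, q=0.48458, disc=e^(-rΔt)=0.99410
k=4 terminal: V=max(K-S,0) → 76.1063 52.4946 21.0000 0.0000 0.0000
k=3: j=0 S=81.6807 intr=65.1493 cont=64.2832 V=65.1493[EX]; j=1 S=108.9505 intr=37.8795 cont=37.0134 V=37.8795[EX]; j=2 S=145.3246 intr=1.5054 cont=10.7600 V=10.7600[hold]; j=3 S=193.8424 intr=0.0000 cont=0.0000 V=0.0000[hold]
k=2: j=0 S=94.3354 intr=52.4946 cont=51.6286 V=52.4946[EX]; j=1 S=125.8300 intr=21.0000 cont=24.5920 V=24.5920[hold]; j=2 S=167.8394 intr=0.0000 cont=5.5132 V=5.5132[hold]
k=1: j=0 S=108.9505 intr=37.8795 cont=38.7437 V=38.7437[hold]; j=1 S=145.3246 intr=1.5054 cont=15.2563 V=15.2563[hold]
k=0: j=0 S=125.8300 intr=21.0000 cont=27.2008 V=27.2008[hold]

price = 27.2008
tree:
27.2008
38.7437 15.2563
52.4946 24.5920 5.5132
65.1493 37.8795 10.7600 0.0000
76.1063 52.4946 21.0000 0.0000 0.0000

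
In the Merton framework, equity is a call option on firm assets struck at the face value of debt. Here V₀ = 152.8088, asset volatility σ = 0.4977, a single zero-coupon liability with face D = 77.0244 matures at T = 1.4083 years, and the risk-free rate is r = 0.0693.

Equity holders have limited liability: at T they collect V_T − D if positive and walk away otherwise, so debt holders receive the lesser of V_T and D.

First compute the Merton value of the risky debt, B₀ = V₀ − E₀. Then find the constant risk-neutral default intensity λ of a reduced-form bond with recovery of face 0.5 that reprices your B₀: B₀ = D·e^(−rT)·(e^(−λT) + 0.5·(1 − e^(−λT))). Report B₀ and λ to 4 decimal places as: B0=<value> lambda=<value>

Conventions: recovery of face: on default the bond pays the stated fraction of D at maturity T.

B0=67.3077 lambda=0.0539

With assets at 152.8088 and a single debt payment of 77.0244 at 1.4083 years:
d₁ = [ln(V₀/D) + (r + σ²/2)T] / (σ√T)
   = [ln(152.8088/77.0244) + (0.0693 + 0.5·0.4977²)·1.4083] / (0.4977·√1.4083)
   = [0.685065 + 0.272017] / 0.590630 = 1.620444
d₂ = d₁ − σ√T = 1.620444 − 0.590630 = 1.029814
N(d₁) = 0.947432,  N(d₂) = 0.848451,  e^(−rT) = 0.907016
E₀ = V₀·N(d₁) − D·e^(−rT)·N(d₂)
   = 152.8088·0.947432 − 77.0244·0.907016·0.848451 = 85.501054
B₀ = V₀ − E₀ = 152.8088 − 85.501054 = 67.307746
e^(−λT) = (B₀·e^(rT)/D − 0.5)/(1 − 0.5) = (67.3077·1.102516/77.0244 − 0.5)/0.5 = 0.92686583
λ = −ln(0.92686583)/1.4083 = 0.053928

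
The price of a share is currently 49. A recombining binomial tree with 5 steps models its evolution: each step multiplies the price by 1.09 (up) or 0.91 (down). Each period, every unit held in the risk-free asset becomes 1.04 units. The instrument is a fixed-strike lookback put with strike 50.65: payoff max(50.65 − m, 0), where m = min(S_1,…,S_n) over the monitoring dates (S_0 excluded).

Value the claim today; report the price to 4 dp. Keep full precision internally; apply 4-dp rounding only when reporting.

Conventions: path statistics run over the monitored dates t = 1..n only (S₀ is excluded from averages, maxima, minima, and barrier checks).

With p* = (R−d)/(u−d) = 0.7222, sum probability × payoff across the paths and divide by R^5.
Enumerate all 2^5 = 32 price paths (U = up ×1.09, D = down ×0.91); each path with k up-moves has probability p*^k·(1−p*)^(5−k).
DDDDD: m=30.5776, payoff=20.0724, prob=0.001654
UDDDD: m=36.6259, payoff=14.0241, prob=0.004300
DUDDD: m=36.6259, payoff=14.0241, prob=0.004300
UUDDD: m=43.8706, payoff=6.7794, prob=0.011180
DDUDD: m=36.6259, payoff=14.0241, prob=0.004300
UDUDD: m=43.8706, payoff=6.7794, prob=0.011180
DUUDD: m=43.8706, payoff=6.7794, prob=0.011180
UUUDD: m=52.5483, payoff=0.0000, prob=0.029067
DDDUD: m=36.6259, payoff=14.0241, prob=0.004300
UDDUD: m=43.8706, payoff=6.7794, prob=0.011180
DUDUD: m=43.8706, payoff=6.7794, prob=0.011180
UUDUD: m=52.5483, payoff=0.0000, prob=0.029067
DDUUD: m=40.5769, payoff=10.0731, prob=0.011180
UDUUD: m=48.6031, payoff=2.0469, prob=0.029067
DUUUD: m=44.5900, payoff=6.0600, prob=0.029067
UUUUD: m=53.4100, payoff=0.0000, prob=0.075575
DDDDU: m=33.6017, payoff=17.0483, prob=0.004300
UDDDU: m=40.2482, payoff=10.4018, prob=0.011180
DUDDU: m=40.2482, payoff=10.4018, prob=0.011180
UUDDU: m=48.2094, payoff=2.4406, prob=0.029067
DDUDU: m=40.2482, payoff=10.4018, prob=0.011180
UDUDU: m=48.2094, payoff=2.4406, prob=0.029067
DUUDU: m=44.5900, payoff=6.0600, prob=0.029067
UUUDU: m=53.4100, payoff=0.0000, prob=0.075575
DDDUU: m=36.9250, payoff=13.7250, prob=0.011180
UDDUU: m=44.2288, payoff=6.4212, prob=0.029067
DUDUU: m=44.2288, payoff=6.4212, prob=0.029067
UUDUU: m=52.9774, payoff=0.0000, prob=0.075575
DDUUU: m=40.5769, payoff=10.0731, prob=0.029067
UDUUU: m=48.6031, payoff=2.0469, prob=0.075575
DUUUU: m=44.5900, payoff=6.0600, prob=0.075575
UUUUU: m=53.4100, payoff=0.0000, prob=0.196496
Price = Σ prob·payoff / R^5 = 3.174062 / 1.216653 = 2.6088

price = 2.6088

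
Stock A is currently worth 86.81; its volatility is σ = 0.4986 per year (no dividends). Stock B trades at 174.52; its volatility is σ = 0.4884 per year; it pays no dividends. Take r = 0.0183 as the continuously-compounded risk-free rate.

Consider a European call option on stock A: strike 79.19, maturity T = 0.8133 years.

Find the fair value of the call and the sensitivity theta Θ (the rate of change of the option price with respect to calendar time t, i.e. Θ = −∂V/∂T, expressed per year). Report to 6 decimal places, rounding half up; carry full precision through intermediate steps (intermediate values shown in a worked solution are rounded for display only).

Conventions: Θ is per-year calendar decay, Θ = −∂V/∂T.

price = 19.459303
Θ = -9.324633

σ√T = 0.4986·√0.8133 = 0.449653
d₁ = (ln(S/K) + (r+σ²/2)T) / (σ√T) = (ln(86.81/79.19) + (0.0183+0.4986²/2)·0.8133) / 0.449653 = (0.091872 + 0.115977) / 0.449653 = 0.462243
d₂ = d₁ − σ√T = 0.462243 − 0.449653 = 0.012590
e^{−rT} = 0.985227
N(d₁) = 0.678047,  N(d₂) = 0.505023
Call price V = S·N(d₁) − K·e^{−rT}·N(d₂) = 58.861223 − 39.401920 = 19.459303
φ(d₁) = (1/√(2π))·e^{−d₁²/2} = 0.358519
Θ = −S·φ(d₁)·σ/(2√T) − r·K·e^{−rT}·N(d₂) = −8.603578 − 0.721055 = -9.324633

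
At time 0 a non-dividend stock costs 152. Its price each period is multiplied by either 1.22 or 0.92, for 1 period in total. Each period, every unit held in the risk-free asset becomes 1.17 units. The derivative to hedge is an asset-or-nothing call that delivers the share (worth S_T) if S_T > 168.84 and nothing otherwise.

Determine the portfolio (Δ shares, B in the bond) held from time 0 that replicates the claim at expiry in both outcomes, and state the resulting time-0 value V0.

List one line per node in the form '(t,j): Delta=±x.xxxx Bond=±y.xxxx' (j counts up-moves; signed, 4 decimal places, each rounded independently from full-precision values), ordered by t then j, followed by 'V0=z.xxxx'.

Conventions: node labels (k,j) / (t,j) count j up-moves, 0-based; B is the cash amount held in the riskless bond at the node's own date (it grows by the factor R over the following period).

Arbitrage-free pricing uses the up-move probability p* = (R−d)/(u−d) = 0.8333, discounting each step at R = 1.17.
At maturity the claim pays: V(1,0)=0.0000, V(1,1)=185.4400
Node (0,0) S=152.0000: V=(p*·185.4400+(1−p*)·0.0000)/1.17=132.0798; Δ=(185.4400−0.0000)/(185.4400−139.8400)=4.0667; B=V−Δ·S=-486.0536
Verification: the root portfolio costs Δ(0,0)·S0 + B(0,0) = 132.0798, matching V0.

(0,0): Delta=4.0667 Bond=-486.0536
V0=132.0798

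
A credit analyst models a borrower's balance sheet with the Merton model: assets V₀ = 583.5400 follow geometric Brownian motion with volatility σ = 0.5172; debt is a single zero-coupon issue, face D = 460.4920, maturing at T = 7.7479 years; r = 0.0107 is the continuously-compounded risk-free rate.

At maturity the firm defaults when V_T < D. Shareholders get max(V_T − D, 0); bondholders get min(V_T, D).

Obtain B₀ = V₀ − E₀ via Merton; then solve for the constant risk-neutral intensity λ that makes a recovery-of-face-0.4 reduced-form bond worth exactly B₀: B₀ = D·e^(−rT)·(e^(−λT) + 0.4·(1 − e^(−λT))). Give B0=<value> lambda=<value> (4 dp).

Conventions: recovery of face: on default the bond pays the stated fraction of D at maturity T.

Work the structural quantities from V₀ = 583.5400 against face 460.4920:
d₁ = [ln(V₀/D) + (r + σ²/2)T] / (σ√T)
   = [ln(583.5400/460.4920) + (0.0107 + 0.5·0.5172²)·7.7479] / (0.5172·√7.7479)
   = [0.236818 + 1.119168] / 1.439629 = 0.941899
d₂ = d₁ − σ√T = 0.941899 − 1.439629 = -0.497729
N(d₁) = 0.826878,  N(d₂) = 0.309337,  e^(−rT) = 0.920441
E₀ = V₀·N(d₁) − D·e^(−rT)·N(d₂)
   = 583.5400·0.826878 − 460.4920·0.920441·0.309337 = 351.401940
B₀ = V₀ − E₀ = 583.5400 − 351.401940 = 232.138060
e^(−λT) = (B₀·e^(rT)/D − 0.4)/(1 − 0.4) = (232.1381·1.086436/460.4920 − 0.4)/0.6 = 0.24613662
λ = −ln(0.24613662)/7.7479 = 0.180935

B0=232.1381 lambda=0.1809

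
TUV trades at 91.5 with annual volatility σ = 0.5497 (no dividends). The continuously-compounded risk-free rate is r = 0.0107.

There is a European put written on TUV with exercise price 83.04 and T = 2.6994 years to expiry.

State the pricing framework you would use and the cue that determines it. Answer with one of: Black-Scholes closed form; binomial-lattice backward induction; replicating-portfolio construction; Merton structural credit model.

Key observation: a European claim on TUV (strike 83.04) — a lognormal (GBM) underlying with constant rate and volatility — has an exact closed-form value; no lattice or capital structure is involved.

framework: Black-Scholes closed form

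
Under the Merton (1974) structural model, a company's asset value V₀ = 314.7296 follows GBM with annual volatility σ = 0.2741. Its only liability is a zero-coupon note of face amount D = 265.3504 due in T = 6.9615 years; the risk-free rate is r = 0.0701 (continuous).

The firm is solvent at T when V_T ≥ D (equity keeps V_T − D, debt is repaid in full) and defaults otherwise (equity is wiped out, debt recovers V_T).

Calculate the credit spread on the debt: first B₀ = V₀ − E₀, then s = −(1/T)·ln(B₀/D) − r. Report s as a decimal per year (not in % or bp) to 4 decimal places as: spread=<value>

spread=0.0144

Equity is a call on the firm's assets struck at D = 265.3504:
d₁ = [ln(V₀/D) + (r + σ²/2)T] / (σ√T)
   = [ln(314.7296/265.3504) + (0.0701 + 0.5·0.2741²)·6.9615] / (0.2741·√6.9615)
   = [0.170663 + 0.749513] / 0.723203 = 1.272360
d₂ = d₁ − σ√T = 1.272360 − 0.723203 = 0.549157
N(d₁) = 0.898377,  N(d₂) = 0.708551,  e^(−rT) = 0.613852
E₀ = V₀·N(d₁) − D·e^(−rT)·N(d₂)
   = 314.7296·0.898377 − 265.3504·0.613852·0.708551 = 167.332971
B₀ = V₀ − E₀ = 314.7296 − 167.332971 = 147.396629
spread = −(1/T)·ln(B₀/D) − r = −(1/6.9615)·ln(147.396629/265.3504) − 0.0701 = 0.01435365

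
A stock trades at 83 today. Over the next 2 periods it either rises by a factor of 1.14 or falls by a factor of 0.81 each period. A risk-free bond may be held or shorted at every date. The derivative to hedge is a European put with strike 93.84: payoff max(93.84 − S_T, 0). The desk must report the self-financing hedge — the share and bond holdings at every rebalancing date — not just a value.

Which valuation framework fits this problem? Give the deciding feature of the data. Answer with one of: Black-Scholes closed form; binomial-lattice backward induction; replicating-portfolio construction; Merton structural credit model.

Key observation: the mandate to exhibit the hedge at every date and state singles out the replicating-portfolio construction on the 2-period tree with factors 1.14 and 0.81 from 83.

framework: replicating-portfolio construction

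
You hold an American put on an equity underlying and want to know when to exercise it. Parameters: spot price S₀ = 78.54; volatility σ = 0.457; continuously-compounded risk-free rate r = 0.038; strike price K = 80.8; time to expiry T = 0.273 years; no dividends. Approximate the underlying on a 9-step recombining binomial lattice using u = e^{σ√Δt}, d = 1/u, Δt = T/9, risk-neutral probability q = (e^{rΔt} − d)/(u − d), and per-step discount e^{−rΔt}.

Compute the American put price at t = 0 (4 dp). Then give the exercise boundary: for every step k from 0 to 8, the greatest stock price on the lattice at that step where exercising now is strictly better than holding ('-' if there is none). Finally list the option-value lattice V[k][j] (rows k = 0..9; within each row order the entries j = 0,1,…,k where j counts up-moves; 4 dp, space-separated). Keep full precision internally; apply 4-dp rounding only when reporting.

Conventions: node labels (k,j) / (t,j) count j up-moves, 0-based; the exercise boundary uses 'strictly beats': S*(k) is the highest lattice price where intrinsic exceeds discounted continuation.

Δt=0.03033  u=1.08285  d=0.92349  q=0.48735  discount=0.99885
step 9 (expiry): payoffs max(K−S,0) = 42.4303 35.8093 28.0459 18.9428 8.2689 0.0000 0.0000 0.0000 0.0000 0.0000
step 8: (k=8,j=0): S=41.5485, K−S=39.2515, hold=39.1584 ⇒ V=39.2515 exercise | (k=8,j=1): S=48.7180, K−S=32.0820, hold=31.9889 ⇒ V=32.0820 exercise | (k=8,j=2): S=57.1246, K−S=23.6754, hold=23.5823 ⇒ V=23.6754 exercise | (k=8,j=3): S=66.9818, K−S=13.8182, hold=13.7251 ⇒ V=13.8182 exercise | (k=8,j=4): S=78.5400, K−S=2.2600, hold=4.2342 ⇒ V=4.2342 continue | (k=8,j=5): S=92.0926, K−S=0.0000, hold=0.0000 ⇒ V=0.0000 continue | (k=8,j=6): S=107.9838, K−S=0.0000, hold=0.0000 ⇒ V=0.0000 continue | (k=8,j=7): S=126.6171, K−S=0.0000, hold=0.0000 ⇒ V=0.0000 continue | (k=8,j=8): S=148.4657, K−S=0.0000, hold=0.0000 ⇒ V=0.0000 continue  boundary S*=66.9818
step 7: (k=7,j=0): S=44.9907, K−S=35.8093, hold=35.7162 ⇒ V=35.8093 exercise | (k=7,j=1): S=52.7541, K−S=28.0459, hold=27.9528 ⇒ V=28.0459 exercise | (k=7,j=2): S=61.8572, K−S=18.9428, hold=18.8497 ⇒ V=18.9428 exercise | (k=7,j=3): S=72.5311, K−S=8.2689, hold=9.1369 ⇒ V=9.1369 continue | (k=7,j=4): S=85.0468, K−S=0.0000, hold=2.1682 ⇒ V=2.1682 continue | (k=7,j=5): S=99.7221, K−S=0.0000, hold=0.0000 ⇒ V=0.0000 continue | (k=7,j=6): S=116.9299, K−S=0.0000, hold=0.0000 ⇒ V=0.0000 continue | (k=7,j=7): S=137.1069, K−S=0.0000, hold=0.0000 ⇒ V=0.0000 continue  boundary S*=61.8572
step 6: (k=6,j=0): S=48.7180, K−S=32.0820, hold=31.9889 ⇒ V=32.0820 exercise | (k=6,j=1): S=57.1246, K−S=23.6754, hold=23.5823 ⇒ V=23.6754 exercise | (k=6,j=2): S=66.9818, K−S=13.8182, hold=14.1476 ⇒ V=14.1476 continue | (k=6,j=3): S=78.5400, K−S=2.2600, hold=5.7341 ⇒ V=5.7341 continue | (k=6,j=4): S=92.0926, K−S=0.0000, hold=1.1102 ⇒ V=1.1102 continue | (k=6,j=5): S=107.9838, K−S=0.0000, hold=0.0000 ⇒ V=0.0000 continue | (k=6,j=6): S=126.6171, K−S=0.0000, hold=0.0000 ⇒ V=0.0000 continue  boundary S*=57.1246
step 5: (k=5,j=0): S=52.7541, K−S=28.0459, hold=27.9528 ⇒ V=28.0459 exercise | (k=5,j=1): S=61.8572, K−S=18.9428, hold=19.0101 ⇒ V=19.0101 continue | (k=5,j=2): S=72.5311, K−S=8.2689, hold=10.0357 ⇒ V=10.0357 continue | (k=5,j=3): S=85.0468, K−S=0.0000, hold=3.4766 ⇒ V=3.4766 continue | (k=5,j=4): S=99.7221, K−S=0.0000, hold=0.5685 ⇒ V=0.5685 continue | (k=5,j=5): S=116.9299, K−S=0.0000, hold=0.0000 ⇒ V=0.0000 continue  boundary S*=52.7541
step 4: (k=4,j=0): S=57.1246, K−S=23.6754, hold=23.6151 ⇒ V=23.6754 exercise | (k=4,j=1): S=66.9818, K−S=13.8182, hold=14.6196 ⇒ V=14.6196 continue | (k=4,j=2): S=78.5400, K−S=2.2600, hold=6.8312 ⇒ V=6.8312 continue | (k=4,j=3): S=92.0926, K−S=0.0000, hold=2.0570 ⇒ V=2.0570 continue | (k=4,j=4): S=107.9838, K−S=0.0000, hold=0.2911 ⇒ V=0.2911 continue  boundary S*=57.1246
step 3: (k=3,j=0): S=61.8572, K−S=18.9428, hold=19.2398 ⇒ V=19.2398 continue | (k=3,j=1): S=72.5311, K−S=8.2689, hold=10.8115 ⇒ V=10.8115 continue | (k=3,j=2): S=85.0468, K−S=0.0000, hold=4.4993 ⇒ V=4.4993 continue | (k=3,j=3): S=99.7221, K−S=0.0000, hold=1.1950 ⇒ V=1.1950 continue  boundary S*=-
step 2: (k=2,j=0): S=66.9818, K−S=13.8182, hold=15.1148 ⇒ V=15.1148 continue | (k=2,j=1): S=78.5400, K−S=2.2600, hold=7.7263 ⇒ V=7.7263 continue | (k=2,j=2): S=92.0926, K−S=0.0000, hold=2.8856 ⇒ V=2.8856 continue  boundary S*=-
step 1: (k=1,j=0): S=72.5311, K−S=8.2689, hold=11.5008 ⇒ V=11.5008 continue | (k=1,j=1): S=85.0468, K−S=0.0000, hold=5.3610 ⇒ V=5.3610 continue  boundary S*=-
step 0: (k=0,j=0): S=78.5400, K−S=2.2600, hold=8.4988 ⇒ V=8.4988 continue  boundary S*=-

price = 8.4988
boundary = - - - - 57.1246 52.7541 57.1246 61.8572 66.9818
tree:
8.4988
11.5008 5.3610
15.1148 7.7263 2.8856
19.2398 10.8115 4.4993 1.1950
23.6754 14.6196 6.8312 2.0570 0.2911
28.0459 19.0101 10.0357 3.4766 0.5685 0.0000
32.0820 23.6754 14.1476 5.7341 1.1102 0.0000 0.0000
35.8093 28.0459 18.9428 9.1369 2.1682 0.0000 0.0000 0.0000
39.2515 32.0820 23.6754 13.8182 4.2342 0.0000 0.0000 0.0000 0.0000
42.4303 35.8093 28.0459 18.9428 8.2689 0.0000 0.0000 0.0000 0.0000 0.0000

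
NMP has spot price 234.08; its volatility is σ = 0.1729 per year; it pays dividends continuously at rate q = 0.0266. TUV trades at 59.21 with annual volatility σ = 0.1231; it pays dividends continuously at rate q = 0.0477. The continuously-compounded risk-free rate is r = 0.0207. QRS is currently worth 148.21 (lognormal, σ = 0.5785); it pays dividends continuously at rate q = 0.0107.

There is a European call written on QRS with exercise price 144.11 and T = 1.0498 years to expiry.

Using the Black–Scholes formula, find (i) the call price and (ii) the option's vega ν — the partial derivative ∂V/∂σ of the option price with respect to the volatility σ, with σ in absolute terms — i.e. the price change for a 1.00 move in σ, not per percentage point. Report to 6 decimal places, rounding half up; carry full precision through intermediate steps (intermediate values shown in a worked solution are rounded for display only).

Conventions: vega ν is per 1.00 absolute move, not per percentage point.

price = 36.348451
ν = 56.117730

σ√T = 0.5785·√1.0498 = 0.592730
d₁ = (ln(S/K) + (r−q+σ²/2)T) / (σ√T) = (ln(148.21/144.11) + (0.0207−0.0107+0.5785²/2)·1.0498) / 0.592730 = (0.028053 + 0.186162) / 0.592730 = 0.361405
d₂ = d₁ − σ√T = 0.361405 − 0.592730 = -0.231325
e^{−rT} = 0.978504
e^{−qT} = 0.988830
N(d₁) = 0.641102,  N(d₂) = 0.408531
Call price V = S·e^{−qT}·N(d₁) − K·e^{−rT}·N(d₂) = 93.956331 − 57.607881 = 36.348451
φ(d₁) = (1/√(2π))·e^{−d₁²/2} = 0.373721
ν = S·e^{−qT}·φ(d₁)·√T = 56.117730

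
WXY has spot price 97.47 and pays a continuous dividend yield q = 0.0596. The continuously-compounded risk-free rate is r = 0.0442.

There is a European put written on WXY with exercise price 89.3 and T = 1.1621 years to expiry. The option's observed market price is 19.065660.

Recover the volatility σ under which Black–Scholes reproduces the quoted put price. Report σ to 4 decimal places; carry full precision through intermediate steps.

At σ = 0.5919 the Black–Scholes value reproduces the quote:
σ√T = 0.5919·√1.1621 = 0.638073
d₁ = (ln(S/K) + (r−q+σ²/2)T) / (σ√T) = (ln(97.47/89.3) + (0.0442−0.0596+0.5919²/2)·1.1621) / 0.638073 = (0.087543 + 0.185672) / 0.638073 = 0.428188
d₂ = d₁ − σ√T = 0.428188 − 0.638073 = -0.209884
e^{−rT} = 0.949932
e^{−qT} = 0.933083
N(−d₁) = 0.334257,  N(−d₂) = 0.583121
V = K·e^{−rT}·N(−d₂) − S·e^{−qT}·N(−d₁) = 49.465537 − 30.399877 = 19.065660 (the observed quote) — the price is monotone increasing in volatility, hence this σ is the only solution

sigma = 0.5919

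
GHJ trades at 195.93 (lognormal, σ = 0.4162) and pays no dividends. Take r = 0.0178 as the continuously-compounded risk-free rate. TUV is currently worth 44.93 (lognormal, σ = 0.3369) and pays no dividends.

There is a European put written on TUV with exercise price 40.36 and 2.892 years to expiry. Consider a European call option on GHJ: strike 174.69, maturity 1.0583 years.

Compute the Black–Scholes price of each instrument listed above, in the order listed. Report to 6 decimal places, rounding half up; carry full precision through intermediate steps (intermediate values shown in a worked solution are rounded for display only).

[TUV put K=40.36]
σ√T = 0.3369·√2.892 = 0.572928
d₁ = (ln(S/K) + (r+σ²/2)T) / (σ√T) = (ln(44.93/40.36) + (0.0178+0.3369²/2)·2.892) / 0.572928 = (0.107267 + 0.215601) / 0.572928 = 0.563539
d₂ = d₁ − σ√T = 0.563539 − 0.572928 = -0.009389
e^{−rT} = 0.949825
N(−d₁) = 0.286534,  N(−d₂) = 0.503746
price = K·e^{−rT}·N(−d₂) − S·N(−d₁) = 19.311054 − 12.873968 = 6.437086
[GHJ call K=174.69]
σ√T = 0.4162·√1.0583 = 0.428160
d₁ = (ln(S/K) + (r+σ²/2)T) / (σ√T) = (ln(195.93/174.69) + (0.0178+0.4162²/2)·1.0583) / 0.428160 = (0.114744 + 0.110498) / 0.428160 = 0.526071
d₂ = d₁ − σ√T = 0.526071 − 0.428160 = 0.097911
e^{−rT} = 0.981339
N(d₁) = 0.700581,  N(d₂) = 0.538998
price = S·N(d₁) − K·e^{−rT}·N(d₂) = 137.264768 − 92.400528 = 44.864239

price(TUV put K=40.36) = 6.437086
price(GHJ call K=174.69) = 44.864239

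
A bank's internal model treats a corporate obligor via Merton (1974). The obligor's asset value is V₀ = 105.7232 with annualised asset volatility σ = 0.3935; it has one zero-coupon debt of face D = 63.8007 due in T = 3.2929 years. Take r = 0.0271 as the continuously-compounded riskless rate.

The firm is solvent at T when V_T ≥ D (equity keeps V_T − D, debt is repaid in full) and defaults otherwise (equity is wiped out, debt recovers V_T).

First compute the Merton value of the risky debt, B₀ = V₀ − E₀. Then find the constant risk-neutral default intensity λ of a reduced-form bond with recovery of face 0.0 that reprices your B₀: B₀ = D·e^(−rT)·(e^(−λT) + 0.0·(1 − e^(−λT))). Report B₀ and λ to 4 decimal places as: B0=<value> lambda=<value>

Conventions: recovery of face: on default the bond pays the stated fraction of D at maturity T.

Equity is a call on the firm's assets struck at D = 63.8007:
d₁ = [ln(V₀/D) + (r + σ²/2)T] / (σ√T)
   = [ln(105.7232/63.8007) + (0.0271 + 0.5·0.3935²)·3.2929] / (0.3935·√3.2929)
   = [0.505060 + 0.344178] / 0.714059 = 1.189311
d₂ = d₁ − σ√T = 1.189311 − 0.714059 = 0.475252
N(d₁) = 0.882841,  N(d₂) = 0.682696,  e^(−rT) = 0.914628
E₀ = V₀·N(d₁) − D·e^(−rT)·N(d₂)
   = 105.7232·0.882841 − 63.8007·0.914628·0.682696 = 53.498801
B₀ = V₀ − E₀ = 105.7232 − 53.498801 = 52.224399
e^(−λT) = (B₀·e^(rT)/D − 0)/(1 − 0) = (52.2244·1.093340/63.8007 − 0)/1 = 0.89495955
λ = −ln(0.89495955)/3.2929 = 0.033702

B0=52.2244 lambda=0.0337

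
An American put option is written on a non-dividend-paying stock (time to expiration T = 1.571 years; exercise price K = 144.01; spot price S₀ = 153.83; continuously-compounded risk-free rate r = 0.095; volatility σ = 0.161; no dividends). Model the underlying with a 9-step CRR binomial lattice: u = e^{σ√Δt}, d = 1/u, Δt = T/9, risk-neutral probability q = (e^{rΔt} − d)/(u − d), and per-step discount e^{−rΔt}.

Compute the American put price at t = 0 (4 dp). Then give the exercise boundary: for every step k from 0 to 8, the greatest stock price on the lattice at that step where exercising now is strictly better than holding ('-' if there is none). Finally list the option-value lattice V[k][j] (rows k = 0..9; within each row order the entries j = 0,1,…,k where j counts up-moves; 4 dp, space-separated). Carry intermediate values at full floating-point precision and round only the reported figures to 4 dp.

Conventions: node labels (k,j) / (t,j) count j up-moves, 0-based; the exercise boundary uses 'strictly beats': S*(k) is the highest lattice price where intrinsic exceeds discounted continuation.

params: Δt=0.17456 u=1.06958 d=0.93495 q=0.60739 e^(-rΔt)=0.98355
t_9 payoffs: 60.0401 47.9484 34.1156 18.2907 0.1871 0.0000 0.0000 0.0000 0.0000 0.0000
t_8: node(8,0) S=89.8125 payoff=54.1975 vs cont=51.8291 → 54.1975 [stop]  node(8,1) S=102.7455 payoff=41.2645 vs cont=38.8961 → 41.2645 [stop]  node(8,2) S=117.5408 payoff=26.4692 vs cont=24.1008 → 26.4692 [stop]  node(8,3) S=134.4668 payoff=9.5432 vs cont=7.1749 → 9.5432 [stop]  node(8,4) S=153.8300 payoff=0.0000 vs cont=0.0723 → 0.0723 [wait]  node(8,5) S=175.9816 payoff=0.0000 vs cont=0.0000 → 0.0000 [wait]  node(8,6) S=201.3229 payoff=0.0000 vs cont=0.0000 → 0.0000 [wait]  node(8,7) S=230.3135 payoff=0.0000 vs cont=0.0000 → 0.0000 [wait]  node(8,8) S=263.4787 payoff=0.0000 vs cont=0.0000 → 0.0000 [wait]  ⇒ S*(8)=134.4668
t_7: node(7,0) S=96.0616 payoff=47.9484 vs cont=45.5800 → 47.9484 [stop]  node(7,1) S=109.8944 payoff=34.1156 vs cont=31.7472 → 34.1156 [stop]  node(7,2) S=125.7193 payoff=18.2907 vs cont=15.9223 → 18.2907 [stop]  node(7,3) S=143.8229 payoff=0.1871 vs cont=3.7283 → 3.7283 [wait]  node(7,4) S=164.5334 payoff=0.0000 vs cont=0.0279 → 0.0279 [wait]  node(7,5) S=188.2263 payoff=0.0000 vs cont=0.0000 → 0.0000 [wait]  node(7,6) S=215.3309 payoff=0.0000 vs cont=0.0000 → 0.0000 [wait]  node(7,7) S=246.3386 payoff=0.0000 vs cont=0.0000 → 0.0000 [wait]  ⇒ S*(7)=125.7193
t_6: node(6,0) S=102.7455 payoff=41.2645 vs cont=38.8961 → 41.2645 [stop]  node(6,1) S=117.5408 payoff=26.4692 vs cont=24.1008 → 26.4692 [stop]  node(6,2) S=134.4668 payoff=9.5432 vs cont=9.2904 → 9.5432 [stop]  node(6,3) S=153.8300 payoff=0.0000 vs cont=1.4564 → 1.4564 [wait]  node(6,4) S=175.9816 payoff=0.0000 vs cont=0.0108 → 0.0108 [wait]  node(6,5) S=201.3229 payoff=0.0000 vs cont=0.0000 → 0.0000 [wait]  node(6,6) S=230.3135 payoff=0.0000 vs cont=0.0000 → 0.0000 [wait]  ⇒ S*(6)=134.4668
t_5: node(5,0) S=109.8944 payoff=34.1156 vs cont=31.7472 → 34.1156 [stop]  node(5,1) S=125.7193 payoff=18.2907 vs cont=15.9223 → 18.2907 [stop]  node(5,2) S=143.8229 payoff=0.1871 vs cont=4.5552 → 4.5552 [wait]  node(5,3) S=164.5334 payoff=0.0000 vs cont=0.5688 → 0.5688 [wait]  node(5,4) S=188.2263 payoff=0.0000 vs cont=0.0042 → 0.0042 [wait]  node(5,5) S=215.3309 payoff=0.0000 vs cont=0.0000 → 0.0000 [wait]  ⇒ S*(5)=125.7193
t_4: node(4,0) S=117.5408 payoff=26.4692 vs cont=24.1008 → 26.4692 [stop]  node(4,1) S=134.4668 payoff=9.5432 vs cont=9.7843 → 9.7843 [wait]  node(4,2) S=153.8300 payoff=0.0000 vs cont=2.0988 → 2.0988 [wait]  node(4,3) S=175.9816 payoff=0.0000 vs cont=0.2221 → 0.2221 [wait]  node(4,4) S=201.3229 payoff=0.0000 vs cont=0.0016 → 0.0016 [wait]  ⇒ S*(4)=117.5408
t_3: node(3,0) S=125.7193 payoff=18.2907 vs cont=16.0664 → 18.2907 [stop]  node(3,1) S=143.8229 payoff=0.1871 vs cont=5.0321 → 5.0321 [wait]  node(3,2) S=164.5334 payoff=0.0000 vs cont=0.9432 → 0.9432 [wait]  node(3,3) S=188.2263 payoff=0.0000 vs cont=0.0867 → 0.0867 [wait]  ⇒ S*(3)=125.7193
t_2: node(2,0) S=134.4668 payoff=9.5432 vs cont=10.0692 → 10.0692 [wait]  node(2,1) S=153.8300 payoff=0.0000 vs cont=2.5066 → 2.5066 [wait]  node(2,2) S=175.9816 payoff=0.0000 vs cont=0.4160 → 0.4160 [wait]  ⇒ S*(2)=-
t_1: node(1,0) S=143.8229 payoff=0.1871 vs cont=5.3858 → 5.3858 [wait]  node(1,1) S=164.5334 payoff=0.0000 vs cont=1.2165 → 1.2165 [wait]  ⇒ S*(1)=-
t_0: node(0,0) S=153.8300 payoff=0.0000 vs cont=2.8065 → 2.8065 [wait]  ⇒ S*(0)=-

price = 2.8065
boundary = - - - 125.7193 117.5408 125.7193 134.4668 125.7193 134.4668
tree:
2.8065
5.3858 1.2165
10.0692 2.5066 0.4160
18.2907 5.0321 0.9432 0.0867
26.4692 9.7843 2.0988 0.2221 0.0016
34.1156 18.2907 4.5552 0.5688 0.0042 0.0000
41.2645 26.4692 9.5432 1.4564 0.0108 0.0000 0.0000
47.9484 34.1156 18.2907 3.7283 0.0279 0.0000 0.0000 0.0000
54.1975 41.2645 26.4692 9.5432 0.0723 0.0000 0.0000 0.0000 0.0000
60.0401 47.9484 34.1156 18.2907 0.1871 0.0000 0.0000 0.0000 0.0000 0.0000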